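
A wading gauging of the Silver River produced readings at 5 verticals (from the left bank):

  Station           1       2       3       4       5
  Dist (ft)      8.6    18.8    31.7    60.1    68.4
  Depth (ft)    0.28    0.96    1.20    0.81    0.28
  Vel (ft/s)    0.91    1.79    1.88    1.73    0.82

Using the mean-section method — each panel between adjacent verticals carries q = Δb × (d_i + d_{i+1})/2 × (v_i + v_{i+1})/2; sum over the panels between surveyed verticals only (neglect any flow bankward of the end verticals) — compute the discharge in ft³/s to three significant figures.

Panel 1-2: Δb = 10.2 ft, d̄ = (0.28+0.96)/2 = 0.62, v̄ = (0.91+1.79)/2 = 1.35 → q = 10.2×0.62×1.35 = 8.537 ft³/s
Panel 2-3: Δb = 12.9 ft, d̄ = (0.96+1.20)/2 = 1.08, v̄ = (1.79+1.88)/2 = 1.835 → q = 12.9×1.08×1.835 = 25.57 ft³/s
Panel 3-4: Δb = 28.4 ft, d̄ = (1.20+0.81)/2 = 1.005, v̄ = (1.88+1.73)/2 = 1.805 → q = 28.4×1.005×1.805 = 51.52 ft³/s
Panel 4-5: Δb = 8.3 ft, d̄ = (0.81+0.28)/2 = 0.545, v̄ = (1.73+0.82)/2 = 1.275 → q = 8.3×0.545×1.275 = 5.767 ft³/s
Q = Σ q = 91.39 ft³/s

91.4 ft³/s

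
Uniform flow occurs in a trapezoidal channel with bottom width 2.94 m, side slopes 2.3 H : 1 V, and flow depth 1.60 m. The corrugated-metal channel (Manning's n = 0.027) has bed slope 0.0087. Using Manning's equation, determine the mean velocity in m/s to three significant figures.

A = (b + z·y)·y = (2.94 + 2.3×1.60)×1.60 = 10.59 m²
P = b + 2y√(1+z²) = 2.94 + 2×1.60×√(1+2.3²) = 10.97 m
R = A/P = 10.59/10.97 = 0.9659 m
Q = (1/n)·A·R^(2/3)·S^(1/2) = (1/0.027) × 10.59 × 0.9659^(2/3) × 0.0087^(1/2) = 35.76 m³/s
V = Q/A = 35.76/10.59 = 3.376 m/s

3.38 m/s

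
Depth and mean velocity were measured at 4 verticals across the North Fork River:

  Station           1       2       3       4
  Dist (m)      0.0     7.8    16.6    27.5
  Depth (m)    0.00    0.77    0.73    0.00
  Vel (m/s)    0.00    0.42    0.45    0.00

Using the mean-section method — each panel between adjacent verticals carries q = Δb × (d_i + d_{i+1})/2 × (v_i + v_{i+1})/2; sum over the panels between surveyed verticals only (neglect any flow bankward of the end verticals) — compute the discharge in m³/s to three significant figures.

4.40 m³/s

Panel 1-2: Δb = 7.8 m, d̄ = (0.00+0.77)/2 = 0.385, v̄ = (0.00+0.42)/2 = 0.21 → q = 7.8×0.385×0.21 = 0.6306 m³/s
Panel 2-3: Δb = 8.8 m, d̄ = (0.77+0.73)/2 = 0.75, v̄ = (0.42+0.45)/2 = 0.435 → q = 8.8×0.75×0.435 = 2.871 m³/s
Panel 3-4: Δb = 10.9 m, d̄ = (0.73+0.00)/2 = 0.365, v̄ = (0.45+0.00)/2 = 0.225 → q = 10.9×0.365×0.225 = 0.8952 m³/s
Q = Σ q = 4.397 m³/s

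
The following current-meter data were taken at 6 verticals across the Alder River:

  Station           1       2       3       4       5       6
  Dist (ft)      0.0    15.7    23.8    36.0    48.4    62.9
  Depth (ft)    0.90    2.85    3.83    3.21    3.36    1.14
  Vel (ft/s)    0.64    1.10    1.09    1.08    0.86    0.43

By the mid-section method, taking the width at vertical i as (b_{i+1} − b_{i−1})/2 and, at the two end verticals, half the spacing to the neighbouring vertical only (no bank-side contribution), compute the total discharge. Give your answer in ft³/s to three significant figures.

w_1 = (15.7 − 0.0)/2 = 7.85 ft; q_1 = 0.64 × 0.90 × 7.85 = 4.522 ft³/s
w_2 = (23.8 − 0.0)/2 = 11.9 ft; q_2 = 1.10 × 2.85 × 11.9 = 37.31 ft³/s
w_3 = (36.0 − 15.7)/2 = 10.15 ft; q_3 = 1.09 × 3.83 × 10.15 = 42.37 ft³/s
w_4 = (48.4 − 23.8)/2 = 12.3 ft; q_4 = 1.08 × 3.21 × 12.3 = 42.64 ft³/s
w_5 = (62.9 − 36.0)/2 = 13.45 ft; q_5 = 0.86 × 3.36 × 13.45 = 38.87 ft³/s
w_6 = (62.9 − 48.4)/2 = 7.25 ft; q_6 = 0.43 × 1.14 × 7.25 = 3.554 ft³/s
Q = Σ qᵢ = 169.3 ft³/s

169 ft³/s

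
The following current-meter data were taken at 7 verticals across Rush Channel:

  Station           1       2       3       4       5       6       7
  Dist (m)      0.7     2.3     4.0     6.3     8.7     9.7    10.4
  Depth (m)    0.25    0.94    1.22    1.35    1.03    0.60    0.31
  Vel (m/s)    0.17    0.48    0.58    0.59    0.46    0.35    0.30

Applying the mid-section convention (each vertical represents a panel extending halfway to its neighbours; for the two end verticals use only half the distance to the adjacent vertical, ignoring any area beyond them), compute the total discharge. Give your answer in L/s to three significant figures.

5080 L/s

w_1 = (2.3 − 0.7)/2 = 0.8 m; q_1 = 0.17 × 0.25 × 0.8 = 0.03400 m³/s
w_2 = (4.0 − 0.7)/2 = 1.65 m; q_2 = 0.48 × 0.94 × 1.65 = 0.7445 m³/s
w_3 = (6.3 − 2.3)/2 = 2 m; q_3 = 0.58 × 1.22 × 2 = 1.415 m³/s
w_4 = (8.7 − 4.0)/2 = 2.35 m; q_4 = 0.59 × 1.35 × 2.35 = 1.872 m³/s
w_5 = (9.7 − 6.3)/2 = 1.7 m; q_5 = 0.46 × 1.03 × 1.7 = 0.8055 m³/s
w_6 = (10.4 − 8.7)/2 = 0.85 m; q_6 = 0.35 × 0.60 × 0.85 = 0.1785 m³/s
w_7 = (10.4 − 9.7)/2 = 0.35 m; q_7 = 0.30 × 0.31 × 0.35 = 0.03255 m³/s
Q = Σ qᵢ = 5.082 m³/s
= 5.082 × 1000 = 5082 L/s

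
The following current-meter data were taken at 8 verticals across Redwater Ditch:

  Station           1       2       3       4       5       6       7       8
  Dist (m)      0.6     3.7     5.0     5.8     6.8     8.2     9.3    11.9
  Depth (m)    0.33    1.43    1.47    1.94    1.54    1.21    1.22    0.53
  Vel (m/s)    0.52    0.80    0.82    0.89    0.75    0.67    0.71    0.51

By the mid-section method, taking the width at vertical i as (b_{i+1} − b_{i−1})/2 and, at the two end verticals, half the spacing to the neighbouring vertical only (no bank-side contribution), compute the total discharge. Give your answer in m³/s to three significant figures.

w_1 = (3.7 − 0.6)/2 = 1.55 m; q_1 = 0.52 × 0.33 × 1.55 = 0.2660 m³/s
w_2 = (5.0 − 0.6)/2 = 2.2 m; q_2 = 0.80 × 1.43 × 2.2 = 2.517 m³/s
w_3 = (5.8 − 3.7)/2 = 1.05 m; q_3 = 0.82 × 1.47 × 1.05 = 1.266 m³/s
w_4 = (6.8 − 5.0)/2 = 0.9 m; q_4 = 0.89 × 1.94 × 0.9 = 1.554 m³/s
w_5 = (8.2 − 5.8)/2 = 1.2 m; q_5 = 0.75 × 1.54 × 1.2 = 1.386 m³/s
w_6 = (9.3 − 6.8)/2 = 1.25 m; q_6 = 0.67 × 1.21 × 1.25 = 1.013 m³/s
w_7 = (11.9 − 8.2)/2 = 1.85 m; q_7 = 0.71 × 1.22 × 1.85 = 1.602 m³/s
w_8 = (11.9 − 9.3)/2 = 1.3 m; q_8 = 0.51 × 0.53 × 1.3 = 0.3514 m³/s
Q = Σ qᵢ = 9.956 m³/s

9.96 m³/s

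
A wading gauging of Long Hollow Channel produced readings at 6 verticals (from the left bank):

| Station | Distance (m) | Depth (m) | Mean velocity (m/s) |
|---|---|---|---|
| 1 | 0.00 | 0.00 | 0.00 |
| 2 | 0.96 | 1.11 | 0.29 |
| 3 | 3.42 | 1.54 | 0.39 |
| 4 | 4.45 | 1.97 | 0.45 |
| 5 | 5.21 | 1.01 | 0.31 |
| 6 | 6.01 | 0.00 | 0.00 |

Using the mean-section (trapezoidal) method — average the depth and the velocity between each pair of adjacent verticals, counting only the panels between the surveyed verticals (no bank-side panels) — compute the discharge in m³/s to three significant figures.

Panel 1-2: Δb = 0.96 m, d̄ = (0.00+1.11)/2 = 0.555, v̄ = (0.00+0.29)/2 = 0.145 → q = 0.96×0.555×0.145 = 0.07726 m³/s
Panel 2-3: Δb = 2.46 m, d̄ = (1.11+1.54)/2 = 1.325, v̄ = (0.29+0.39)/2 = 0.34 → q = 2.46×1.325×0.34 = 1.108 m³/s
Panel 3-4: Δb = 1.03 m, d̄ = (1.54+1.97)/2 = 1.755, v̄ = (0.39+0.45)/2 = 0.42 → q = 1.03×1.755×0.42 = 0.7592 m³/s
Panel 4-5: Δb = 0.76 m, d̄ = (1.97+1.01)/2 = 1.49, v̄ = (0.45+0.31)/2 = 0.38 → q = 0.76×1.49×0.38 = 0.4303 m³/s
Panel 5-6: Δb = 0.8 m, d̄ = (1.01+0.00)/2 = 0.505, v̄ = (0.31+0.00)/2 = 0.155 → q = 0.8×0.505×0.155 = 0.06262 m³/s
Q = Σ q = 2.438 m³/s

2.44 m³/s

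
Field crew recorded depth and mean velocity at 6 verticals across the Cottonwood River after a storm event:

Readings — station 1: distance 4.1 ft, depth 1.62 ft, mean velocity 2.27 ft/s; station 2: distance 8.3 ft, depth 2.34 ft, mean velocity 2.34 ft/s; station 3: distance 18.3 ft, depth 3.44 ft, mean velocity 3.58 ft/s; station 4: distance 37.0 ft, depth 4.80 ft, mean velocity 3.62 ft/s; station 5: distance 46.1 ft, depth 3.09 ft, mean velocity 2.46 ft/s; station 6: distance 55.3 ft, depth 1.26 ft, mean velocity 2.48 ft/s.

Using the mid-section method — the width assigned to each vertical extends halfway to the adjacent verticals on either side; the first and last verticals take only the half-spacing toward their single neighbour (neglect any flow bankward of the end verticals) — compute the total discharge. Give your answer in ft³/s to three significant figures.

549 ft³/s

w_1 = (8.3 − 4.1)/2 = 2.1 ft; q_1 = 2.27 × 1.62 × 2.1 = 7.723 ft³/s
w_2 = (18.3 − 4.1)/2 = 7.1 ft; q_2 = 2.34 × 2.34 × 7.1 = 38.88 ft³/s
w_3 = (37.0 − 8.3)/2 = 14.35 ft; q_3 = 3.58 × 3.44 × 14.35 = 176.7 ft³/s
w_4 = (46.1 − 18.3)/2 = 13.9 ft; q_4 = 3.62 × 4.80 × 13.9 = 241.5 ft³/s
w_5 = (55.3 − 37.0)/2 = 9.15 ft; q_5 = 2.46 × 3.09 × 9.15 = 69.55 ft³/s
w_6 = (55.3 − 46.1)/2 = 4.6 ft; q_6 = 2.48 × 1.26 × 4.6 = 14.37 ft³/s
Q = Σ qᵢ = 548.8 ft³/s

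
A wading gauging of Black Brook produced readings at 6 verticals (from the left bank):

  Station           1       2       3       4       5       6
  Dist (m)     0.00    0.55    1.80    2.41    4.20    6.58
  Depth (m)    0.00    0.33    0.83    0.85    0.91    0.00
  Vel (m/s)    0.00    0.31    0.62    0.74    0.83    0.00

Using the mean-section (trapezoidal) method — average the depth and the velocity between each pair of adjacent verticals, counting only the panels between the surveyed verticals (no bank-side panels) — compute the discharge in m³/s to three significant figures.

Panel 1-2: Δb = 0.55 m, d̄ = (0.00+0.33)/2 = 0.165, v̄ = (0.00+0.31)/2 = 0.155 → q = 0.55×0.165×0.155 = 0.01407 m³/s
Panel 2-3: Δb = 1.25 m, d̄ = (0.33+0.83)/2 = 0.58, v̄ = (0.31+0.62)/2 = 0.465 → q = 1.25×0.58×0.465 = 0.3371 m³/s
Panel 3-4: Δb = 0.61 m, d̄ = (0.83+0.85)/2 = 0.84, v̄ = (0.62+0.74)/2 = 0.68 → q = 0.61×0.84×0.68 = 0.3484 m³/s
Panel 4-5: Δb = 1.79 m, d̄ = (0.85+0.91)/2 = 0.88, v̄ = (0.74+0.83)/2 = 0.785 → q = 1.79×0.88×0.785 = 1.237 m³/s
Panel 5-6: Δb = 2.38 m, d̄ = (0.91+0.00)/2 = 0.455, v̄ = (0.83+0.00)/2 = 0.415 → q = 2.38×0.455×0.415 = 0.4494 m³/s
Q = Σ q = 2.386 m³/s

2.39 m³/s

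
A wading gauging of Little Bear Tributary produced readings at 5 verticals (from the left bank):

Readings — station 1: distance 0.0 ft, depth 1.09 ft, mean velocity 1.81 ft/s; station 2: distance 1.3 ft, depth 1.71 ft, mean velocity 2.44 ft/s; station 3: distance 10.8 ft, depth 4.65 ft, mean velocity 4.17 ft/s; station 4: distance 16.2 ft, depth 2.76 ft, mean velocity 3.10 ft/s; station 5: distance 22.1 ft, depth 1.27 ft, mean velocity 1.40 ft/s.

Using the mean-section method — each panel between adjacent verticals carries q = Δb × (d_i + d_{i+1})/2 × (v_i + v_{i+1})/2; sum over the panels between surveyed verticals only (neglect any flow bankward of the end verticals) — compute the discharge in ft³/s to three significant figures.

203 ft³/s

Panel 1-2: Δb = 1.3 ft, d̄ = (1.09+1.71)/2 = 1.4, v̄ = (1.81+2.44)/2 = 2.125 → q = 1.3×1.4×2.125 = 3.868 ft³/s
Panel 2-3: Δb = 9.5 ft, d̄ = (1.71+4.65)/2 = 3.18, v̄ = (2.44+4.17)/2 = 3.305 → q = 9.5×3.18×3.305 = 99.84 ft³/s
Panel 3-4: Δb = 5.4 ft, d̄ = (4.65+2.76)/2 = 3.705, v̄ = (4.17+3.10)/2 = 3.635 → q = 5.4×3.705×3.635 = 72.73 ft³/s
Panel 4-5: Δb = 5.9 ft, d̄ = (2.76+1.27)/2 = 2.015, v̄ = (3.10+1.40)/2 = 2.25 → q = 5.9×2.015×2.25 = 26.75 ft³/s
Q = Σ q = 203.2 ft³/s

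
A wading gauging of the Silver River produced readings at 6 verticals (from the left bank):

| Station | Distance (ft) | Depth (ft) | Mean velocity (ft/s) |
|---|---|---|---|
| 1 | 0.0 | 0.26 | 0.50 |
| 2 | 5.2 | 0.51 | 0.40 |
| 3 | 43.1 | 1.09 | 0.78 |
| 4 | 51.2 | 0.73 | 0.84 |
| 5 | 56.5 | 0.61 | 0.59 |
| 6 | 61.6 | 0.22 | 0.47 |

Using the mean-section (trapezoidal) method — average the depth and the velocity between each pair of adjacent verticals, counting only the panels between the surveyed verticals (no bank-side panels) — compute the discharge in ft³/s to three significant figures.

28.4 ft³/s

Panel 1-2: Δb = 5.2 ft, d̄ = (0.26+0.51)/2 = 0.385, v̄ = (0.50+0.40)/2 = 0.45 → q = 5.2×0.385×0.45 = 0.9009 ft³/s
Panel 2-3: Δb = 37.9 ft, d̄ = (0.51+1.09)/2 = 0.8, v̄ = (0.40+0.78)/2 = 0.59 → q = 37.9×0.8×0.59 = 17.89 ft³/s
Panel 3-4: Δb = 8.1 ft, d̄ = (1.09+0.73)/2 = 0.91, v̄ = (0.78+0.84)/2 = 0.81 → q = 8.1×0.91×0.81 = 5.971 ft³/s
Panel 4-5: Δb = 5.3 ft, d̄ = (0.73+0.61)/2 = 0.67, v̄ = (0.84+0.59)/2 = 0.715 → q = 5.3×0.67×0.715 = 2.539 ft³/s
Panel 5-6: Δb = 5.1 ft, d̄ = (0.61+0.22)/2 = 0.415, v̄ = (0.59+0.47)/2 = 0.53 → q = 5.1×0.415×0.53 = 1.122 ft³/s
Q = Σ q = 28.42 ft³/s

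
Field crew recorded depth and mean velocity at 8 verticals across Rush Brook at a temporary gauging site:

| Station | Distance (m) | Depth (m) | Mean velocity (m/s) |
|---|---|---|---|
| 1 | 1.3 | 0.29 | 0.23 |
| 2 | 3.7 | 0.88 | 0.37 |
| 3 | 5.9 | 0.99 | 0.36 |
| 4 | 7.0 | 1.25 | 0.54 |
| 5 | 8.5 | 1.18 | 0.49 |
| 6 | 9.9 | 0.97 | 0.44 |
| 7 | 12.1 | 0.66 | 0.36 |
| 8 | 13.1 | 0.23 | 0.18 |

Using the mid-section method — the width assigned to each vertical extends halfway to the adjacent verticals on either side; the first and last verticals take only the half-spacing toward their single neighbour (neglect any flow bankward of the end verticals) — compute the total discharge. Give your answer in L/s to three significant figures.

4300 L/s

w_1 = (3.7 − 1.3)/2 = 1.2 m; q_1 = 0.23 × 0.29 × 1.2 = 0.08004 m³/s
w_2 = (5.9 − 1.3)/2 = 2.3 m; q_2 = 0.37 × 0.88 × 2.3 = 0.7489 m³/s
w_3 = (7.0 − 3.7)/2 = 1.65 m; q_3 = 0.36 × 0.99 × 1.65 = 0.5881 m³/s
w_4 = (8.5 − 5.9)/2 = 1.3 m; q_4 = 0.54 × 1.25 × 1.3 = 0.8775 m³/s
w_5 = (9.9 − 7.0)/2 = 1.45 m; q_5 = 0.49 × 1.18 × 1.45 = 0.8384 m³/s
w_6 = (12.1 − 8.5)/2 = 1.8 m; q_6 = 0.44 × 0.97 × 1.8 = 0.7682 m³/s
w_7 = (13.1 − 9.9)/2 = 1.6 m; q_7 = 0.36 × 0.66 × 1.6 = 0.3802 m³/s
w_8 = (13.1 − 12.1)/2 = 0.5 m; q_8 = 0.18 × 0.23 × 0.5 = 0.02070 m³/s
Q = Σ qᵢ = 4.302 m³/s
= 4.302 × 1000 = 4302 L/s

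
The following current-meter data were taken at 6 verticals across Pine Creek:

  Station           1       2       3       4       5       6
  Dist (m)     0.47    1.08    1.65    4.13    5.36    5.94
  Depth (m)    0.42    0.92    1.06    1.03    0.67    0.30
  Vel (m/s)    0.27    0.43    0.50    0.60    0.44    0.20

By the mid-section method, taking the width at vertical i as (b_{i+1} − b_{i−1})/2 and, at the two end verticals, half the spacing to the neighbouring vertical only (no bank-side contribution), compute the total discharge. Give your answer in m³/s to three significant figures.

w_1 = (1.08 − 0.47)/2 = 0.305 m; q_1 = 0.27 × 0.42 × 0.305 = 0.03459 m³/s
w_2 = (1.65 − 0.47)/2 = 0.59 m; q_2 = 0.43 × 0.92 × 0.59 = 0.2334 m³/s
w_3 = (4.13 − 1.08)/2 = 1.525 m; q_3 = 0.50 × 1.06 × 1.525 = 0.8083 m³/s
w_4 = (5.36 − 1.65)/2 = 1.855 m; q_4 = 0.60 × 1.03 × 1.855 = 1.146 m³/s
w_5 = (5.94 − 4.13)/2 = 0.905 m; q_5 = 0.44 × 0.67 × 0.905 = 0.2668 m³/s
w_6 = (5.94 − 5.36)/2 = 0.29 m; q_6 = 0.20 × 0.30 × 0.29 = 0.01740 m³/s
Q = Σ qᵢ = 2.507 m³/s

2.51 m³/s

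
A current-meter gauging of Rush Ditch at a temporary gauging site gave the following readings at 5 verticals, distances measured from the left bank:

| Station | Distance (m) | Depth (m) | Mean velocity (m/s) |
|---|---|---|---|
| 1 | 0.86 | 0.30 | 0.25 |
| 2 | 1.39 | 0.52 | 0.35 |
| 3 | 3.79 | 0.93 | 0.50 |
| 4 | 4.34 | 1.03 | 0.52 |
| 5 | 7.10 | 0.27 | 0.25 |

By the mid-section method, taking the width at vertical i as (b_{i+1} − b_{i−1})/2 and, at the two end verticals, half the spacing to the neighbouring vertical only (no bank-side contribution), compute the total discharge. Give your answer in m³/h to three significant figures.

w_1 = (1.39 − 0.86)/2 = 0.265 m; q_1 = 0.25 × 0.30 × 0.265 = 0.01988 m³/s
w_2 = (3.79 − 0.86)/2 = 1.465 m; q_2 = 0.35 × 0.52 × 1.465 = 0.2666 m³/s
w_3 = (4.34 − 1.39)/2 = 1.475 m; q_3 = 0.50 × 0.93 × 1.475 = 0.6859 m³/s
w_4 = (7.10 − 3.79)/2 = 1.655 m; q_4 = 0.52 × 1.03 × 1.655 = 0.8864 m³/s
w_5 = (7.10 − 4.34)/2 = 1.38 m; q_5 = 0.25 × 0.27 × 1.38 = 0.09315 m³/s
Q = Σ qᵢ = 1.952 m³/s
= 1.952 × 3600 = 7027 m³/h

7030 m³/h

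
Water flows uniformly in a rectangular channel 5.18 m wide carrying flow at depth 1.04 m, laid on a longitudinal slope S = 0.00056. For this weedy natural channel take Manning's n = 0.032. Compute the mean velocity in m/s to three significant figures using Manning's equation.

A = b·y = 5.18 × 1.04 = 5.387 m²
P = b + 2y = 5.18 + 2×1.04 = 7.260 m
R = A/P = 5.387/7.260 = 0.7420 m
Q = (1/n)·A·R^(2/3)·S^(1/2) = (1/0.032) × 5.387 × 0.7420^(2/3) × 0.00056^(1/2) = 3.265 m³/s
V = Q/A = 3.265/5.387 = 0.6061 m/s

0.606 m/s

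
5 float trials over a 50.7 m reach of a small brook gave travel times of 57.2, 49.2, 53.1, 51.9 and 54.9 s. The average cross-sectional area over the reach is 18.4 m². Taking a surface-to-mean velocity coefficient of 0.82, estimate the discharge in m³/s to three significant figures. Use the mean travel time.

t̄ = (57.2 + 49.2 + 53.1 + 51.9 + 54.9) / 5 = 53.26 s
v_surface = L / t̄ = 50.7 / 53.26 = 0.9519 m/s
v_mean = 0.82 × 0.9519 = 0.7806 m/s
Q = A × v_mean = 18.4 × 0.7806 = 14.36 m³/s

14.4 m³/s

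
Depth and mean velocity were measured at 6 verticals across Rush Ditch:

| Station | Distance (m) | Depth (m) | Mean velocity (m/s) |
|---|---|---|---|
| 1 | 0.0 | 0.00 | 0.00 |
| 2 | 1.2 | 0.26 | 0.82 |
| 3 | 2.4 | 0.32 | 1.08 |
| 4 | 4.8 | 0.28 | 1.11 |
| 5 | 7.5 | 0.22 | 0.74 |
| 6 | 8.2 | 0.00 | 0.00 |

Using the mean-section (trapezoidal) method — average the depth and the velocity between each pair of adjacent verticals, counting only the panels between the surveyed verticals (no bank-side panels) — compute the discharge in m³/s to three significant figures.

1.84 m³/s

Panel 1-2: Δb = 1.2 m, d̄ = (0.00+0.26)/2 = 0.13, v̄ = (0.00+0.82)/2 = 0.41 → q = 1.2×0.13×0.41 = 0.06396 m³/s
Panel 2-3: Δb = 1.2 m, d̄ = (0.26+0.32)/2 = 0.29, v̄ = (0.82+1.08)/2 = 0.95 → q = 1.2×0.29×0.95 = 0.3306 m³/s
Panel 3-4: Δb = 2.4 m, d̄ = (0.32+0.28)/2 = 0.3, v̄ = (1.08+1.11)/2 = 1.095 → q = 2.4×0.3×1.095 = 0.7884 m³/s
Panel 4-5: Δb = 2.7 m, d̄ = (0.28+0.22)/2 = 0.25, v̄ = (1.11+0.74)/2 = 0.925 → q = 2.7×0.25×0.925 = 0.6244 m³/s
Panel 5-6: Δb = 0.7 m, d̄ = (0.22+0.00)/2 = 0.11, v̄ = (0.74+0.00)/2 = 0.37 → q = 0.7×0.11×0.37 = 0.02849 m³/s
Q = Σ q = 1.836 m³/s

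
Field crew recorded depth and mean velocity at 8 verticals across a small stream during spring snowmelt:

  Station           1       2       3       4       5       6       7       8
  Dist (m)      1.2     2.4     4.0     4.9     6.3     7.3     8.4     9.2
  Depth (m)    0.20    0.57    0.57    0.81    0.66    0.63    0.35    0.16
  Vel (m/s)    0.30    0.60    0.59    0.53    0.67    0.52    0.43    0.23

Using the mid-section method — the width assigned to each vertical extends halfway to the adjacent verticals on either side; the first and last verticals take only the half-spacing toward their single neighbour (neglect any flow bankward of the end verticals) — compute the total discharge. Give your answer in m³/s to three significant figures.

w_1 = (2.4 − 1.2)/2 = 0.6 m; q_1 = 0.30 × 0.20 × 0.6 = 0.03600 m³/s
w_2 = (4.0 − 1.2)/2 = 1.4 m; q_2 = 0.60 × 0.57 × 1.4 = 0.4788 m³/s
w_3 = (4.9 − 2.4)/2 = 1.25 m; q_3 = 0.59 × 0.57 × 1.25 = 0.4204 m³/s
w_4 = (6.3 − 4.0)/2 = 1.15 m; q_4 = 0.53 × 0.81 × 1.15 = 0.4937 m³/s
w_5 = (7.3 − 4.9)/2 = 1.2 m; q_5 = 0.67 × 0.66 × 1.2 = 0.5306 m³/s
w_6 = (8.4 − 6.3)/2 = 1.05 m; q_6 = 0.52 × 0.63 × 1.05 = 0.3440 m³/s
w_7 = (9.2 − 7.3)/2 = 0.95 m; q_7 = 0.43 × 0.35 × 0.95 = 0.1430 m³/s
w_8 = (9.2 − 8.4)/2 = 0.4 m; q_8 = 0.23 × 0.16 × 0.4 = 0.01472 m³/s
Q = Σ qᵢ = 2.461 m³/s

2.46 m³/s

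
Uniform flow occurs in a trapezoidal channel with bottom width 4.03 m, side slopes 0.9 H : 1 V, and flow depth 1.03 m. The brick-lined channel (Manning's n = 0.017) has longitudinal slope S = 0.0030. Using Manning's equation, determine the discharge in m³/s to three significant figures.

13.6 m³/s

A = (b + z·y)·y = (4.03 + 0.9×1.03)×1.03 = 5.106 m²
P = b + 2y√(1+z²) = 4.03 + 2×1.03×√(1+0.9²) = 6.801 m
R = A/P = 5.106/6.801 = 0.7507 m
Q = (1/n)·A·R^(2/3)·S^(1/2) = (1/0.017) × 5.106 × 0.7507^(2/3) × 0.0030^(1/2) = 13.59 m³/s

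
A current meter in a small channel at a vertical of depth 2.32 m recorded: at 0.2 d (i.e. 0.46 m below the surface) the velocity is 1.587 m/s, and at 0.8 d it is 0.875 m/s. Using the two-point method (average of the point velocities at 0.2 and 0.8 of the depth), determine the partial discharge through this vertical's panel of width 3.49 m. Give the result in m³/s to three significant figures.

v̄ = (1.587 + 0.875) / 2 = 1.231 m/s
q = v̄ × d × w = 1.231 × 2.32 × 3.49 = 9.967 m³/s

9.97 m³/s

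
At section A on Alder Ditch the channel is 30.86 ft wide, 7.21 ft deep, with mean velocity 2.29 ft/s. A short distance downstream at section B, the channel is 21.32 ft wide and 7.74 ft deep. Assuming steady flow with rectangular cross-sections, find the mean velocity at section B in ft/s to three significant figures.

Q = A₁V₁ = (30.86×7.21) × 2.29 = 509.5 ft³/s
A₂ = 21.32 × 7.74 = 165.0 ft²
V₂ = Q/A₂ = 509.5/165.0 = 3.088 ft/s

3.09 ft/s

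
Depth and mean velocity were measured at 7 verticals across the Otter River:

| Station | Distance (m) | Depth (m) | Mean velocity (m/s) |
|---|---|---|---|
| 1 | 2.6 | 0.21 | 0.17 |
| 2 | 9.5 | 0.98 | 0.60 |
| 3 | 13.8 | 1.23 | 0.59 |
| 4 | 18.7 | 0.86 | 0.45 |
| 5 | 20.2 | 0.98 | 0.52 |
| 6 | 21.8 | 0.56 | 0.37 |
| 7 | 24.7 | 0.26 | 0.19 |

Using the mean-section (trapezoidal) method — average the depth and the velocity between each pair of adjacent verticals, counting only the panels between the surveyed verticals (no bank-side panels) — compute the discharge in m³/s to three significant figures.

8.62 m³/s

Panel 1-2: Δb = 6.9 m, d̄ = (0.21+0.98)/2 = 0.595, v̄ = (0.17+0.60)/2 = 0.385 → q = 6.9×0.595×0.385 = 1.581 m³/s
Panel 2-3: Δb = 4.3 m, d̄ = (0.98+1.23)/2 = 1.105, v̄ = (0.60+0.59)/2 = 0.595 → q = 4.3×1.105×0.595 = 2.827 m³/s
Panel 3-4: Δb = 4.9 m, d̄ = (1.23+0.86)/2 = 1.045, v̄ = (0.59+0.45)/2 = 0.52 → q = 4.9×1.045×0.52 = 2.663 m³/s
Panel 4-5: Δb = 1.5 m, d̄ = (0.86+0.98)/2 = 0.92, v̄ = (0.45+0.52)/2 = 0.485 → q = 1.5×0.92×0.485 = 0.6693 m³/s
Panel 5-6: Δb = 1.6 m, d̄ = (0.98+0.56)/2 = 0.77, v̄ = (0.52+0.37)/2 = 0.445 → q = 1.6×0.77×0.445 = 0.5482 m³/s
Panel 6-7: Δb = 2.9 m, d̄ = (0.56+0.26)/2 = 0.41, v̄ = (0.37+0.19)/2 = 0.28 → q = 2.9×0.41×0.28 = 0.3329 m³/s
Q = Σ q = 8.621 m³/s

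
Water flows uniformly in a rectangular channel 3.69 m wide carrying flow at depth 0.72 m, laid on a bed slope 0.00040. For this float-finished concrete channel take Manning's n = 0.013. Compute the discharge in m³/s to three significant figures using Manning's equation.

2.64 m³/s

A = b·y = 3.69 × 0.72 = 2.657 m²
P = b + 2y = 3.69 + 2×0.72 = 5.130 m
R = A/P = 2.657/5.130 = 0.5179 m
Q = (1/n)·A·R^(2/3)·S^(1/2) = (1/0.013) × 2.657 × 0.5179^(2/3) × 0.00040^(1/2) = 2.636 m³/s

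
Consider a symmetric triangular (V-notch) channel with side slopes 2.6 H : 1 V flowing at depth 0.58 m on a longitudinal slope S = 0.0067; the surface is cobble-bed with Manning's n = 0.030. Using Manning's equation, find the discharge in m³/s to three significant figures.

0.999 m³/s

A = z·y² = 2.6×0.58² = 0.8746 m²
P = 2y√(1+z²) = 2×0.58×√(1+2.6²) = 3.231 m
R = A/P = 0.8746/3.231 = 0.2707 m
Q = (1/n)·A·R^(2/3)·S^(1/2) = (1/0.030) × 0.8746 × 0.2707^(2/3) × 0.0067^(1/2) = 0.9986 m³/s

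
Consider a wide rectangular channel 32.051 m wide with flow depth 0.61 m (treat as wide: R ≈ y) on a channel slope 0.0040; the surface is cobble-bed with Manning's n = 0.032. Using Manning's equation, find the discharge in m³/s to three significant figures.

A = b·y = 32.051 × 0.61 = 19.55 m²
Wide channel: R ≈ y = 0.61 m
Q = (1/n)·A·R^(2/3)·S^(1/2) = (1/0.032) × 19.55 × 0.6100^(2/3) × 0.0040^(1/2) = 27.79 m³/s

27.8 m³/s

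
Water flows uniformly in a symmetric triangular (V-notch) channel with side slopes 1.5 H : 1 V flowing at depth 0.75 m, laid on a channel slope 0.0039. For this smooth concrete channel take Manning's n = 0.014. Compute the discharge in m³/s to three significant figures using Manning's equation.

1.73 m³/s

A = z·y² = 1.5×0.75² = 0.8438 m²
P = 2y√(1+z²) = 2×0.75×√(1+1.5²) = 2.704 m
R = A/P = 0.8438/2.704 = 0.3120 m
Q = (1/n)·A·R^(2/3)·S^(1/2) = (1/0.014) × 0.8438 × 0.3120^(2/3) × 0.0039^(1/2) = 1.731 m³/s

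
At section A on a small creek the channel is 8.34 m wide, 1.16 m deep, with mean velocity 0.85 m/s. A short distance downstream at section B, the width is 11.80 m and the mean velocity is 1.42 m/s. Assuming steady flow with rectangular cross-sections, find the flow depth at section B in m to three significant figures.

Q = A₁V₁ = (8.34×1.16) × 0.85 = 8.223 m³/s
d₂ = Q/(b₂ V₂) = 8.223/(11.80×1.42) = 0.4908 m

0.491 m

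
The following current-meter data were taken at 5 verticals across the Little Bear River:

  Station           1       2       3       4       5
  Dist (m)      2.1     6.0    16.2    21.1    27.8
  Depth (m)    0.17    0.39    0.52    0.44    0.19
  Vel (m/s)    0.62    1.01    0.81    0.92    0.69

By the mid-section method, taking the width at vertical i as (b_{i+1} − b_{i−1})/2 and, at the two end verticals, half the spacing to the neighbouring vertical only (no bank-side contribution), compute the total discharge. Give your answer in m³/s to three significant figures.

8.95 m³/s

w_1 = (6.0 − 2.1)/2 = 1.95 m; q_1 = 0.62 × 0.17 × 1.95 = 0.2055 m³/s
w_2 = (16.2 − 2.1)/2 = 7.05 m; q_2 = 1.01 × 0.39 × 7.05 = 2.777 m³/s
w_3 = (21.1 − 6.0)/2 = 7.55 m; q_3 = 0.81 × 0.52 × 7.55 = 3.180 m³/s
w_4 = (27.8 − 16.2)/2 = 5.8 m; q_4 = 0.92 × 0.44 × 5.8 = 2.348 m³/s
w_5 = (27.8 − 21.1)/2 = 3.35 m; q_5 = 0.69 × 0.19 × 3.35 = 0.4392 m³/s
Q = Σ qᵢ = 8.950 m³/s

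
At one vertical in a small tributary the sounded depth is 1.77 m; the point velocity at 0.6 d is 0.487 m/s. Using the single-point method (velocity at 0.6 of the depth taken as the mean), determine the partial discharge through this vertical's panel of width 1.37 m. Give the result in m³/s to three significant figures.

v̄ = v₀.₆ = 0.487 m/s
q = v̄ × d × w = 0.4870 × 1.77 × 1.37 = 1.181 m³/s

1.18 m³/s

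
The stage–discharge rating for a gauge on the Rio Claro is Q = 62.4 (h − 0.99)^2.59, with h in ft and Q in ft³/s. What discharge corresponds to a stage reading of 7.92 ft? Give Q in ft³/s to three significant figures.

Q = 62.4 × (7.92 − 0.99)^2.59 = 62.4 × 6.93^2.59 = 9390 ft³/s

9390 ft³/s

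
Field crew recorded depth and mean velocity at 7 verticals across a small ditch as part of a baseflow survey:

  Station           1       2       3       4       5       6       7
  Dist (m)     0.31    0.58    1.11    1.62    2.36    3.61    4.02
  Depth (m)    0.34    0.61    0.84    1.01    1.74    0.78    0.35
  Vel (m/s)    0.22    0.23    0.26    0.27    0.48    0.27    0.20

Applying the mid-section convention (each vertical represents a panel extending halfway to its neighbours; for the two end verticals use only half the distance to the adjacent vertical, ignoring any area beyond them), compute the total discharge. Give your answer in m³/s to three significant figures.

1.37 m³/s

w_1 = (0.58 − 0.31)/2 = 0.135 m; q_1 = 0.22 × 0.34 × 0.135 = 0.01010 m³/s
w_2 = (1.11 − 0.31)/2 = 0.4 m; q_2 = 0.23 × 0.61 × 0.4 = 0.05612 m³/s
w_3 = (1.62 − 0.58)/2 = 0.52 m; q_3 = 0.26 × 0.84 × 0.52 = 0.1136 m³/s
w_4 = (2.36 − 1.11)/2 = 0.625 m; q_4 = 0.27 × 1.01 × 0.625 = 0.1704 m³/s
w_5 = (3.61 − 1.62)/2 = 0.995 m; q_5 = 0.48 × 1.74 × 0.995 = 0.8310 m³/s
w_6 = (4.02 − 2.36)/2 = 0.83 m; q_6 = 0.27 × 0.78 × 0.83 = 0.1748 m³/s
w_7 = (4.02 − 3.61)/2 = 0.205 m; q_7 = 0.20 × 0.35 × 0.205 = 0.01435 m³/s
Q = Σ qᵢ = 1.370 m³/s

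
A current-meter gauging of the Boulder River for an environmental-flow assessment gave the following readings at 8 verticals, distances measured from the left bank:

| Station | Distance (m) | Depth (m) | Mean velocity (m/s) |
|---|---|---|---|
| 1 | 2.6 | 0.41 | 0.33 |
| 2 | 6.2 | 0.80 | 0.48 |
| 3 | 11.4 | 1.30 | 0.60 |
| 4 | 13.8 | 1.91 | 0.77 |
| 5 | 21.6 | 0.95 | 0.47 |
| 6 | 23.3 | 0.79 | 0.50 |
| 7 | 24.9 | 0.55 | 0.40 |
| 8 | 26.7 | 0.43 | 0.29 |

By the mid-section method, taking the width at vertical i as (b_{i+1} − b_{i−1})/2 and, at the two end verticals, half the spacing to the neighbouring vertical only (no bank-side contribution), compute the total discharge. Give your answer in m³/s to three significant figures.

w_1 = (6.2 − 2.6)/2 = 1.8 m; q_1 = 0.33 × 0.41 × 1.8 = 0.2435 m³/s
w_2 = (11.4 − 2.6)/2 = 4.4 m; q_2 = 0.48 × 0.80 × 4.4 = 1.690 m³/s
w_3 = (13.8 − 6.2)/2 = 3.8 m; q_3 = 0.60 × 1.30 × 3.8 = 2.964 m³/s
w_4 = (21.6 − 11.4)/2 = 5.1 m; q_4 = 0.77 × 1.91 × 5.1 = 7.501 m³/s
w_5 = (23.3 − 13.8)/2 = 4.75 m; q_5 = 0.47 × 0.95 × 4.75 = 2.121 m³/s
w_6 = (24.9 − 21.6)/2 = 1.65 m; q_6 = 0.50 × 0.79 × 1.65 = 0.6518 m³/s
w_7 = (26.7 − 23.3)/2 = 1.7 m; q_7 = 0.40 × 0.55 × 1.7 = 0.3740 m³/s
w_8 = (26.7 − 24.9)/2 = 0.9 m; q_8 = 0.29 × 0.43 × 0.9 = 0.1122 m³/s
Q = Σ qᵢ = 15.66 m³/s

15.7 m³/s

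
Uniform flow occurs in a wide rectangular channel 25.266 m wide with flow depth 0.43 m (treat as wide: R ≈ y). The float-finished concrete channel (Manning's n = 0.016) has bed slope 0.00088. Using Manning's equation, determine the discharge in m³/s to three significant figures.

A = b·y = 25.266 × 0.43 = 10.86 m²
Wide channel: R ≈ y = 0.43 m
Q = (1/n)·A·R^(2/3)·S^(1/2) = (1/0.016) × 10.86 × 0.4300^(2/3) × 0.00088^(1/2) = 11.48 m³/s

11.5 m³/s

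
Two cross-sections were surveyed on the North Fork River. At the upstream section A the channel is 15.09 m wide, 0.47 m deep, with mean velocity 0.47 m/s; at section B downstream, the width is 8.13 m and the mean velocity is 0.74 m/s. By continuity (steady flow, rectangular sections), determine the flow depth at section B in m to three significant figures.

0.554 m

Q = A₁V₁ = (15.09×0.47) × 0.47 = 3.333 m³/s
d₂ = Q/(b₂ V₂) = 3.333/(8.13×0.74) = 0.5541 m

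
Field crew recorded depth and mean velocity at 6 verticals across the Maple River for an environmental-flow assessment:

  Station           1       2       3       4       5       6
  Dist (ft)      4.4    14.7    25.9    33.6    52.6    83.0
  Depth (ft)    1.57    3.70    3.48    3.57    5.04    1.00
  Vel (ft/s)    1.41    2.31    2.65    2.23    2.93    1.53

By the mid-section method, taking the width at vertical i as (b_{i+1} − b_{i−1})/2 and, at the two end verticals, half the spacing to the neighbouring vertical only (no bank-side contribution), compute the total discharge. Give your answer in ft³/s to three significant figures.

685 ft³/s

w_1 = (14.7 − 4.4)/2 = 5.15 ft; q_1 = 1.41 × 1.57 × 5.15 = 11.40 ft³/s
w_2 = (25.9 − 4.4)/2 = 10.75 ft; q_2 = 2.31 × 3.70 × 10.75 = 91.88 ft³/s
w_3 = (33.6 − 14.7)/2 = 9.45 ft; q_3 = 2.65 × 3.48 × 9.45 = 87.15 ft³/s
w_4 = (52.6 − 25.9)/2 = 13.35 ft; q_4 = 2.23 × 3.57 × 13.35 = 106.3 ft³/s
w_5 = (83.0 − 33.6)/2 = 24.7 ft; q_5 = 2.93 × 5.04 × 24.7 = 364.7 ft³/s
w_6 = (83.0 − 52.6)/2 = 15.2 ft; q_6 = 1.53 × 1.00 × 15.2 = 23.26 ft³/s
Q = Σ qᵢ = 684.7 ft³/s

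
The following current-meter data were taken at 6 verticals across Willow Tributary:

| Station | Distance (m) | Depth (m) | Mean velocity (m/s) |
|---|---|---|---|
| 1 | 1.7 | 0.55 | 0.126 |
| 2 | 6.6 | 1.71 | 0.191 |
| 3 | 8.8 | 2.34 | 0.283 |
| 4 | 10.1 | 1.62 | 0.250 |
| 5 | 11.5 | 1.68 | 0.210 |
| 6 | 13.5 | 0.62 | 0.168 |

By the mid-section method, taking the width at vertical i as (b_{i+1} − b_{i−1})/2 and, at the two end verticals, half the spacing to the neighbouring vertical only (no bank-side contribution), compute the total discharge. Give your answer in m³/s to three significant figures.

3.74 m³/s

w_1 = (6.6 − 1.7)/2 = 2.45 m; q_1 = 0.126 × 0.55 × 2.45 = 0.1698 m³/s
w_2 = (8.8 − 1.7)/2 = 3.55 m; q_2 = 0.191 × 1.71 × 3.55 = 1.159 m³/s
w_3 = (10.1 − 6.6)/2 = 1.75 m; q_3 = 0.283 × 2.34 × 1.75 = 1.159 m³/s
w_4 = (11.5 − 8.8)/2 = 1.35 m; q_4 = 0.250 × 1.62 × 1.35 = 0.5468 m³/s
w_5 = (13.5 − 10.1)/2 = 1.7 m; q_5 = 0.210 × 1.68 × 1.7 = 0.5998 m³/s
w_6 = (13.5 − 11.5)/2 = 1 m; q_6 = 0.168 × 0.62 × 1 = 0.1042 m³/s
Q = Σ qᵢ = 3.739 m³/s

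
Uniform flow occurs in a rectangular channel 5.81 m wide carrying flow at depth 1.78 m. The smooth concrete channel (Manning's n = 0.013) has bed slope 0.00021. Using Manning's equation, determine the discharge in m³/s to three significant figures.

A = b·y = 5.81 × 1.78 = 10.34 m²
P = b + 2y = 5.81 + 2×1.78 = 9.370 m
R = A/P = 10.34/9.370 = 1.104 m
Q = (1/n)·A·R^(2/3)·S^(1/2) = (1/0.013) × 10.34 × 1.104^(2/3) × 0.00021^(1/2) = 12.31 m³/s

12.3 m³/s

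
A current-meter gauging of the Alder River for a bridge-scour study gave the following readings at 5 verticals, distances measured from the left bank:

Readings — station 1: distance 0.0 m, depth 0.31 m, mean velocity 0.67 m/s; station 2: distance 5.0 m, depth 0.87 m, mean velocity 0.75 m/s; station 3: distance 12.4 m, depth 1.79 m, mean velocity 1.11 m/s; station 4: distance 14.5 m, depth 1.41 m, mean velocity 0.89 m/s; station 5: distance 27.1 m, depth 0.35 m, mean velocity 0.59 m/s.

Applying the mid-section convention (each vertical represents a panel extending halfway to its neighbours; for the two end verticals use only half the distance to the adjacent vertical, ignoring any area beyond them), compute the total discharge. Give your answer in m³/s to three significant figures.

24.5 m³/s

w_1 = (5.0 − 0.0)/2 = 2.5 m; q_1 = 0.67 × 0.31 × 2.5 = 0.5193 m³/s
w_2 = (12.4 − 0.0)/2 = 6.2 m; q_2 = 0.75 × 0.87 × 6.2 = 4.046 m³/s
w_3 = (14.5 − 5.0)/2 = 4.75 m; q_3 = 1.11 × 1.79 × 4.75 = 9.438 m³/s
w_4 = (27.1 − 12.4)/2 = 7.35 m; q_4 = 0.89 × 1.41 × 7.35 = 9.224 m³/s
w_5 = (27.1 − 14.5)/2 = 6.3 m; q_5 = 0.59 × 0.35 × 6.3 = 1.301 m³/s
Q = Σ qᵢ = 24.53 m³/s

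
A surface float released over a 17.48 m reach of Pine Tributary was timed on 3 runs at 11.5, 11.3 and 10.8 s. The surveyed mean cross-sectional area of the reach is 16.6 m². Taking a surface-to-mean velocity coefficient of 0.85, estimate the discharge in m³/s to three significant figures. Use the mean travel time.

t̄ = (11.5 + 11.3 + 10.8) / 3 = 11.2 s
v_surface = L / t̄ = 17.48 / 11.2 = 1.561 m/s
v_mean = 0.85 × 1.561 = 1.327 m/s
Q = A × v_mean = 16.6 × 1.327 = 22.02 m³/s

22.0 m³/s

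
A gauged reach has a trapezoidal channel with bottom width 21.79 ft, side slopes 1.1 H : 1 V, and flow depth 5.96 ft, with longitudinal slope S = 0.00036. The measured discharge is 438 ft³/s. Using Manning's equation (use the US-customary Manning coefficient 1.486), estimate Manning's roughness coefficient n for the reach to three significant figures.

A = (b + z·y)·y = (21.79 + 1.1×5.96)×5.96 = 168.9 ft²
P = b + 2y√(1+z²) = 21.79 + 2×5.96×√(1+1.1²) = 39.51 ft
R = A/P = 168.9/39.51 = 4.276 ft
n = (1.486/Q)·A·R^(2/3)·S^(1/2) = (1.486/438) × 168.9 × 2.634 × 0.01897 = 0.02865

0.0286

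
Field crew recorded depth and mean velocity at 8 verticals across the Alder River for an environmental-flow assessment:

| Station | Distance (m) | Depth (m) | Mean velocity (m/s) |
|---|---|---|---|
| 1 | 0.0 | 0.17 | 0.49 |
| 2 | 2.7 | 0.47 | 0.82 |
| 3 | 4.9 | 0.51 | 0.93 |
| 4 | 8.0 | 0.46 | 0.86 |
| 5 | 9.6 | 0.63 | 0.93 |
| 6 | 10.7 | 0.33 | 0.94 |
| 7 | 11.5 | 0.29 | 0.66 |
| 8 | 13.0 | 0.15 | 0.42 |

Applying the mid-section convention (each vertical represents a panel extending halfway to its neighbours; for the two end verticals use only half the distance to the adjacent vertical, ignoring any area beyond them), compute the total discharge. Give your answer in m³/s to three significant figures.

w_1 = (2.7 − 0.0)/2 = 1.35 m; q_1 = 0.49 × 0.17 × 1.35 = 0.1125 m³/s
w_2 = (4.9 − 0.0)/2 = 2.45 m; q_2 = 0.82 × 0.47 × 2.45 = 0.9442 m³/s
w_3 = (8.0 − 2.7)/2 = 2.65 m; q_3 = 0.93 × 0.51 × 2.65 = 1.257 m³/s
w_4 = (9.6 − 4.9)/2 = 2.35 m; q_4 = 0.86 × 0.46 × 2.35 = 0.9297 m³/s
w_5 = (10.7 − 8.0)/2 = 1.35 m; q_5 = 0.93 × 0.63 × 1.35 = 0.7910 m³/s
w_6 = (11.5 − 9.6)/2 = 0.95 m; q_6 = 0.94 × 0.33 × 0.95 = 0.2947 m³/s
w_7 = (13.0 − 10.7)/2 = 1.15 m; q_7 = 0.66 × 0.29 × 1.15 = 0.2201 m³/s
w_8 = (13.0 − 11.5)/2 = 0.75 m; q_8 = 0.42 × 0.15 × 0.75 = 0.04725 m³/s
Q = Σ qᵢ = 4.596 m³/s

4.60 m³/s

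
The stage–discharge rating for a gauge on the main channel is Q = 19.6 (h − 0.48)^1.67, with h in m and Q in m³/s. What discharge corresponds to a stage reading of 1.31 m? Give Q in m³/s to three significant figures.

14.4 m³/s

Q = 19.6 × (1.31 − 0.48)^1.67 = 19.6 × 0.83^1.67 = 14.36 m³/s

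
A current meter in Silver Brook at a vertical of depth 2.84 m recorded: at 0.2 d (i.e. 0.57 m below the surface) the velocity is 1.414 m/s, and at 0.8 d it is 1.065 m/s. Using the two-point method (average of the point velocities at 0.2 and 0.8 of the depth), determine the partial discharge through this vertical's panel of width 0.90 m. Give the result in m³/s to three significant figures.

v̄ = (1.414 + 1.065) / 2 = 1.240 m/s
q = v̄ × d × w = 1.240 × 2.84 × 0.90 = 3.168 m³/s

3.17 m³/s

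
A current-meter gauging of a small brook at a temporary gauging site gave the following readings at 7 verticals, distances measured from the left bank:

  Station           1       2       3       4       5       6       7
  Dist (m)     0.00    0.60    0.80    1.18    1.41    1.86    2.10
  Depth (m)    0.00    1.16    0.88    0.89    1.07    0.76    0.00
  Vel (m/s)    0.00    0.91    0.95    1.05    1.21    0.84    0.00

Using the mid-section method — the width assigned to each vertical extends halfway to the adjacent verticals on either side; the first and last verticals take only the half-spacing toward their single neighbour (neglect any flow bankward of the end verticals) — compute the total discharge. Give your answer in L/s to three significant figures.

w_2 = (0.80 − 0.00)/2 = 0.4 m; q_2 = 0.91 × 1.16 × 0.4 = 0.4222 m³/s
w_3 = (1.18 − 0.60)/2 = 0.29 m; q_3 = 0.95 × 0.88 × 0.29 = 0.2424 m³/s
w_4 = (1.41 − 0.80)/2 = 0.305 m; q_4 = 1.05 × 0.89 × 0.305 = 0.2850 m³/s
w_5 = (1.86 − 1.18)/2 = 0.34 m; q_5 = 1.21 × 1.07 × 0.34 = 0.4402 m³/s
w_6 = (2.10 − 1.41)/2 = 0.345 m; q_6 = 0.84 × 0.76 × 0.345 = 0.2202 m³/s
Stations 1, 7 contribute zero (depth or velocity is 0).
Q = Σ qᵢ = 1.610 m³/s
= 1.610 × 1000 = 1610 L/s

1610 L/s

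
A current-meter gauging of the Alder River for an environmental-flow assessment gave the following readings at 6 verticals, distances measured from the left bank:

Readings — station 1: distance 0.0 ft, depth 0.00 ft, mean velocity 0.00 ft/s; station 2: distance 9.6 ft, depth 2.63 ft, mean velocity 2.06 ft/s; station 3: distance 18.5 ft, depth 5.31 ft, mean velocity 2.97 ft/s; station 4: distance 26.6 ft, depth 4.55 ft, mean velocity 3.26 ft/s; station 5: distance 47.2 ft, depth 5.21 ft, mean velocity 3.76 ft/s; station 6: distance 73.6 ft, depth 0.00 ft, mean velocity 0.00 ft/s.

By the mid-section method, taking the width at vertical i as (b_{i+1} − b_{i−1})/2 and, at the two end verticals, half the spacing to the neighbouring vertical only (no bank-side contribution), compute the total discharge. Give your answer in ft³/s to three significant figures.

w_2 = (18.5 − 0.0)/2 = 9.25 ft; q_2 = 2.06 × 2.63 × 9.25 = 50.11 ft³/s
w_3 = (26.6 − 9.6)/2 = 8.5 ft; q_3 = 2.97 × 5.31 × 8.5 = 134.1 ft³/s
w_4 = (47.2 − 18.5)/2 = 14.35 ft; q_4 = 3.26 × 4.55 × 14.35 = 212.9 ft³/s
w_5 = (73.6 − 26.6)/2 = 23.5 ft; q_5 = 3.76 × 5.21 × 23.5 = 460.4 ft³/s
Stations 1, 6 contribute zero (depth or velocity is 0).
Q = Σ qᵢ = 857.4 ft³/s

857 ft³/s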